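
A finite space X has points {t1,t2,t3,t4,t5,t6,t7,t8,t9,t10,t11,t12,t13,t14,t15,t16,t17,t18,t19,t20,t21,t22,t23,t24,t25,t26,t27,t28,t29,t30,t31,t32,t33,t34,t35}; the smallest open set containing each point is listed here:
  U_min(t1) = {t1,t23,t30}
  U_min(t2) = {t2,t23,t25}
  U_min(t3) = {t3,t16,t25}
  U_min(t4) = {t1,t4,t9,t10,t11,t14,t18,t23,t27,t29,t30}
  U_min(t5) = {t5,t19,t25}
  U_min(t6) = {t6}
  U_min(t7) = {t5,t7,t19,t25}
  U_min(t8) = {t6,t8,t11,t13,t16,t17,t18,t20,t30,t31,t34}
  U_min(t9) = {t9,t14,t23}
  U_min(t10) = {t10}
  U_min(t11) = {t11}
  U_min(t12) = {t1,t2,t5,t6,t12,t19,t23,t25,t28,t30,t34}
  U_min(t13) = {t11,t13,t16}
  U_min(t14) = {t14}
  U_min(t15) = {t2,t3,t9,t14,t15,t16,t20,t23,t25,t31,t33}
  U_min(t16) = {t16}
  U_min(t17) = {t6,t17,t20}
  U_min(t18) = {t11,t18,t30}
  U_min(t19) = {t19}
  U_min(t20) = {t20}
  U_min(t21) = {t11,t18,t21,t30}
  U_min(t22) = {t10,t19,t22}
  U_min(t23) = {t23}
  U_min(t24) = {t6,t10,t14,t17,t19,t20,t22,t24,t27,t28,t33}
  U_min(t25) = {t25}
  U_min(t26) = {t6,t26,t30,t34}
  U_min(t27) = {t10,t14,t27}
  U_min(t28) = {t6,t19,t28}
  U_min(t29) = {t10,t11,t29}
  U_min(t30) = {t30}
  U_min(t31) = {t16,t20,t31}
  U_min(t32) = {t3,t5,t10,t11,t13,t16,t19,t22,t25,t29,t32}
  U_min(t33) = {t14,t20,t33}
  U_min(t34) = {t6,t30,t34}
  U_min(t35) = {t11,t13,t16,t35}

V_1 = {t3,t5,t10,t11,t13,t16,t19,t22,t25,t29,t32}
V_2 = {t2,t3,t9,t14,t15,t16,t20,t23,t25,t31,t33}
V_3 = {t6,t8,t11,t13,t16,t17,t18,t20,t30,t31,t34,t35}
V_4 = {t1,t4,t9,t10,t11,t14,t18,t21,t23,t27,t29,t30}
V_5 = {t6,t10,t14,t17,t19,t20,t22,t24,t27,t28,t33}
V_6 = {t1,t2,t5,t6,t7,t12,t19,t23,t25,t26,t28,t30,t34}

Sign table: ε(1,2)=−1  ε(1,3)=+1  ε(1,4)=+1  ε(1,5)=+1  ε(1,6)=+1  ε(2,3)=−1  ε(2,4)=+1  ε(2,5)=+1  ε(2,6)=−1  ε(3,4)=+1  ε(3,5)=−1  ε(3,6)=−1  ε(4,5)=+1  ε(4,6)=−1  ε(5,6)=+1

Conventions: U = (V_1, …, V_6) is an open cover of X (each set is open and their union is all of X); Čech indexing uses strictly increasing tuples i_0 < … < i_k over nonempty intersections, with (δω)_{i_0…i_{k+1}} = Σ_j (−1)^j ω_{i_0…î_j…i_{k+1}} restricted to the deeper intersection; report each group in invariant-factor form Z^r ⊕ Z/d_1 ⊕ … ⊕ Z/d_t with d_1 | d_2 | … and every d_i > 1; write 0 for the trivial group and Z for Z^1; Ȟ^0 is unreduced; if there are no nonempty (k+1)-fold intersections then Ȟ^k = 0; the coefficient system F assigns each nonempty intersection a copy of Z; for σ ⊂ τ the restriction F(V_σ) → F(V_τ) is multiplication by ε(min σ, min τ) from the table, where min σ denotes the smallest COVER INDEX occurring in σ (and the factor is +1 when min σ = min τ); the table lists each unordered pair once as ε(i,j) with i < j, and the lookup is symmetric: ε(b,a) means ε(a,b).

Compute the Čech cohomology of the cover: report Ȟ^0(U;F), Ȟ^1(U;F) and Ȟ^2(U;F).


Ȟ^0(U;F) ≅ 0,  Ȟ^1(U;F) ≅ Z/2,  Ȟ^2(U;F) ≅ Z

nerve of the cover:
  V12={t3,t16,t25} V13={t11,t13,t16} V14={t10,t11,t29} V15={t10,t19,t22} V16={t5,t19,t25} V23={t16,t20,t31} V24={t9,t14,t23} V25={t14,t20,t33} V26={t2,t23,t25} V34={t11,t18,t30} V35={t6,t17,t20} V36={t6,t30,t34} V45={t10,t14,t27} V46={t1,t23,t30} V56={t6,t19,t28}
  V123={t16} V126={t25} V134={t11} V145={t10} V156={t19} V235={t20} V245={t14} V246={t23} V346={t30} V356={t6}
C dims 6,15,10; δ0: rk 6, SNF 1^5·2; δ1: rk 9, SNF 1^9
Ȟ^0 = (6 − 6) − 0 = 0, so Ȟ^0 ≅ 0
Ȟ^1 = (15 − 9) − 6 = 0 plus torsion [2], so Ȟ^1 ≅ Z/2
Ȟ^2 = (10 − 0) − 9 = 1, so Ȟ^2 ≅ Z


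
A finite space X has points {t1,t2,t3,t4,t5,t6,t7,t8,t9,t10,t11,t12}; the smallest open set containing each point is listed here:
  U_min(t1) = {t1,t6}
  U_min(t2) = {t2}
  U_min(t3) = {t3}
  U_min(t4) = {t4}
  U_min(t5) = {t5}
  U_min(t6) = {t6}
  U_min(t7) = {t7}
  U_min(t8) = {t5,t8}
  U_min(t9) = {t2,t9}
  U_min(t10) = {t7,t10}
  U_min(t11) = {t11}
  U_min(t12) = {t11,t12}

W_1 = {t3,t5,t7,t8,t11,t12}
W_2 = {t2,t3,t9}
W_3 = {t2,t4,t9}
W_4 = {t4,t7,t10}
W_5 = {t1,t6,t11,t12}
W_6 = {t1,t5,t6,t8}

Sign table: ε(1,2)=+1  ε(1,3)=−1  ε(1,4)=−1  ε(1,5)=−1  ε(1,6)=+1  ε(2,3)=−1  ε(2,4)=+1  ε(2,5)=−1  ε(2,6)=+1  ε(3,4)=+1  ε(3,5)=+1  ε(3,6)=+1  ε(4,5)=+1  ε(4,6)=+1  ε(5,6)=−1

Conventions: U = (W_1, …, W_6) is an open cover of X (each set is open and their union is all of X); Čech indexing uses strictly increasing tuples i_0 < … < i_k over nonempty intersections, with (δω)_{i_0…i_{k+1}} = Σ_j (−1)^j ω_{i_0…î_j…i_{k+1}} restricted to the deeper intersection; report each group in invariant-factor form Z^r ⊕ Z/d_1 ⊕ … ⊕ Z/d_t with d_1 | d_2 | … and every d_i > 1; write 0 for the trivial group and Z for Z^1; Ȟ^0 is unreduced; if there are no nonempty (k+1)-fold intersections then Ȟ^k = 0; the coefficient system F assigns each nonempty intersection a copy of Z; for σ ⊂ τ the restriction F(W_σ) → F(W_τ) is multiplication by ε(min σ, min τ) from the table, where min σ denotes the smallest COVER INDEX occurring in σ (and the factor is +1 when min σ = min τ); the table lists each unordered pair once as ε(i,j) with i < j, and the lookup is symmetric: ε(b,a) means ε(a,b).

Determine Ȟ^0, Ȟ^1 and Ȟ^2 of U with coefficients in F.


Ȟ^0(U;F) ≅ Z, Ȟ^1(U;F) ≅ Z^2 and Ȟ^2(U;F) ≅ 0

cover nerve:
  W12={t3} W14={t7} W15={t11,t12} W16={t5,t8} W23={t2,t9} W34={t4} W56={t1,t6}
C dims 6,7; δ0: rk 5, SNF 1^5
Ȟ^0: (6−5)−0=1 ⇒ Z
Ȟ^1: (7−0)−5=2 ⇒ Z^2
Ȟ^2: (0−0)−0=0 ⇒ 0


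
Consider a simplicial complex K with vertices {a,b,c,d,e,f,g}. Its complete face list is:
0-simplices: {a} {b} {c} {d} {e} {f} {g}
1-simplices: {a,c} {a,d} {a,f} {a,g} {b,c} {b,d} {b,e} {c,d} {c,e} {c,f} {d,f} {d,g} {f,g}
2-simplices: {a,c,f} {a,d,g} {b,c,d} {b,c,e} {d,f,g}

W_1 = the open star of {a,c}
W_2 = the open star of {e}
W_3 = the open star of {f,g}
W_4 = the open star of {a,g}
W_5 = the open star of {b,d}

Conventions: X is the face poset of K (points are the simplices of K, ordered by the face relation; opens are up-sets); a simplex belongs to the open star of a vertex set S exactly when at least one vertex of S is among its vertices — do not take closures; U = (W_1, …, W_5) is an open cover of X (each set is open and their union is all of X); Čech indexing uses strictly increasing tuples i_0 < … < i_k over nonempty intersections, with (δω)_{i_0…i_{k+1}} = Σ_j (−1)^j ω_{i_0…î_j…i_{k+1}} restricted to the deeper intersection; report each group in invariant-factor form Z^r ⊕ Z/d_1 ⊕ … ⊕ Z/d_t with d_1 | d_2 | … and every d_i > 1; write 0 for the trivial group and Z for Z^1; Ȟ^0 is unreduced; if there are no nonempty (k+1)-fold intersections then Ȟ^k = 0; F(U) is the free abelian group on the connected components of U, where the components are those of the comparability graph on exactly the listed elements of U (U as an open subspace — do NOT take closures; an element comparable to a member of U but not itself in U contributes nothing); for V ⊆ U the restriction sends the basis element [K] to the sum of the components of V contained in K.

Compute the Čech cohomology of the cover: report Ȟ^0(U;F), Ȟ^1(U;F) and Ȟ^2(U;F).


cover nerve:
  W1={{a},{c},{a,c},{a,d},{a,f},{a,g},{b,c},{c,d},{c,e},{c,f},{a,c,f},{a,d,g},{b,c,d},{b,c,e}} W2={{e},{b,e},{c,e},{b,c,e}} W3={{f},{g},{a,f},{a,g},{c,f},{d,f},{d,g},{f,g},{a,c,f},{a,d,g},{d,f,g}} W4={{a},{g},{a,c},{a,d},{a,f},{a,g},{d,g},{f,g},{a,c,f},{a,d,g},{d,f,g}} W5={{b},{d},{a,d},{b,c},{b,d},{b,e},{c,d},{d,f},{d,g},{a,d,g},{b,c,d},{b,c,e},{d,f,g}}
  W12={{c,e},{b,c,e}} W13={{a,f},{a,g},{c,f},{a,c,f},{a,d,g}} W14={{a},{a,c},{a,d},{a,f},{a,g},{a,c,f},{a,d,g}} W15={{a,d},{b,c},{c,d},{a,d,g},{b,c,d},{b,c,e}} W25={{b,e},{b,c,e}} W34={{g},{a,f},{a,g},{d,g},{f,g},{a,c,f},{a,d,g},{d,f,g}} W35={{d,f},{d,g},{a,d,g},{d,f,g}} W45={{a,d},{d,g},{a,d,g},{d,f,g}}
  W125={{b,c,e}} W134={{a,f},{a,g},{a,c,f},{a,d,g}} W135={{a,d,g}} W145={{a,d},{a,d,g}} W345={{d,g},{a,d,g},{d,f,g}}
  W1345={{a,d,g}}
components per intersection:
  W1: {{a},{c},{a,c},{a,d},{a,f},{a,g},{b,c},{c,d},{c,e},{c,f},{a,c,f},{a,d,g},{b,c,d},{b,c,e}}
  W2: {{e},{b,e},{c,e},{b,c,e}}
  W3: {{f},{g},{a,f},{a,g},{c,f},{d,f},{d,g},{f,g},{a,c,f},{a,d,g},{d,f,g}}
  W4: {{a},{g},{a,c},{a,d},{a,f},{a,g},{d,g},{f,g},{a,c,f},{a,d,g},{d,f,g}}
  W5: {{b},{d},{a,d},{b,c},{b,d},{b,e},{c,d},{d,f},{d,g},{a,d,g},{b,c,d},{b,c,e},{d,f,g}}
  W12: {{c,e},{b,c,e}}
  W13: {{a,f},{c,f},{a,c,f}} {{a,g},{a,d,g}}
  W14: {{a},{a,c},{a,d},{a,f},{a,g},{a,c,f},{a,d,g}}
  W15: {{a,d},{a,d,g}} {{b,c},{c,d},{b,c,d},{b,c,e}}
  W25: {{b,e},{b,c,e}}
  W34: {{g},{a,g},{d,g},{f,g},{a,d,g},{d,f,g}} {{a,f},{a,c,f}}
  W35: {{d,f},{d,g},{a,d,g},{d,f,g}}
  W45: {{a,d},{d,g},{a,d,g},{d,f,g}}
  W125: {{b,c,e}}
  W134: {{a,f},{a,c,f}} {{a,g},{a,d,g}}
  W135: {{a,d,g}}
  W145: {{a,d},{a,d,g}}
  W345: {{d,g},{a,d,g},{d,f,g}}
  W1345: {{a,d,g}}
C dims 5,11,6,1; δ0: rk 4, SNF 1^4; δ1: rk 5, SNF 1^5; δ2: rk 1, SNF 1^1
Ȟ^0: (5−4)−0=1 ⇒ Z
Ȟ^1: (11−5)−4=2 ⇒ Z^2
Ȟ^2: (6−1)−5=0 ⇒ 0

Ȟ^0 ≅ Z,  Ȟ^1 ≅ Z^2,  Ȟ^2 ≅ 0


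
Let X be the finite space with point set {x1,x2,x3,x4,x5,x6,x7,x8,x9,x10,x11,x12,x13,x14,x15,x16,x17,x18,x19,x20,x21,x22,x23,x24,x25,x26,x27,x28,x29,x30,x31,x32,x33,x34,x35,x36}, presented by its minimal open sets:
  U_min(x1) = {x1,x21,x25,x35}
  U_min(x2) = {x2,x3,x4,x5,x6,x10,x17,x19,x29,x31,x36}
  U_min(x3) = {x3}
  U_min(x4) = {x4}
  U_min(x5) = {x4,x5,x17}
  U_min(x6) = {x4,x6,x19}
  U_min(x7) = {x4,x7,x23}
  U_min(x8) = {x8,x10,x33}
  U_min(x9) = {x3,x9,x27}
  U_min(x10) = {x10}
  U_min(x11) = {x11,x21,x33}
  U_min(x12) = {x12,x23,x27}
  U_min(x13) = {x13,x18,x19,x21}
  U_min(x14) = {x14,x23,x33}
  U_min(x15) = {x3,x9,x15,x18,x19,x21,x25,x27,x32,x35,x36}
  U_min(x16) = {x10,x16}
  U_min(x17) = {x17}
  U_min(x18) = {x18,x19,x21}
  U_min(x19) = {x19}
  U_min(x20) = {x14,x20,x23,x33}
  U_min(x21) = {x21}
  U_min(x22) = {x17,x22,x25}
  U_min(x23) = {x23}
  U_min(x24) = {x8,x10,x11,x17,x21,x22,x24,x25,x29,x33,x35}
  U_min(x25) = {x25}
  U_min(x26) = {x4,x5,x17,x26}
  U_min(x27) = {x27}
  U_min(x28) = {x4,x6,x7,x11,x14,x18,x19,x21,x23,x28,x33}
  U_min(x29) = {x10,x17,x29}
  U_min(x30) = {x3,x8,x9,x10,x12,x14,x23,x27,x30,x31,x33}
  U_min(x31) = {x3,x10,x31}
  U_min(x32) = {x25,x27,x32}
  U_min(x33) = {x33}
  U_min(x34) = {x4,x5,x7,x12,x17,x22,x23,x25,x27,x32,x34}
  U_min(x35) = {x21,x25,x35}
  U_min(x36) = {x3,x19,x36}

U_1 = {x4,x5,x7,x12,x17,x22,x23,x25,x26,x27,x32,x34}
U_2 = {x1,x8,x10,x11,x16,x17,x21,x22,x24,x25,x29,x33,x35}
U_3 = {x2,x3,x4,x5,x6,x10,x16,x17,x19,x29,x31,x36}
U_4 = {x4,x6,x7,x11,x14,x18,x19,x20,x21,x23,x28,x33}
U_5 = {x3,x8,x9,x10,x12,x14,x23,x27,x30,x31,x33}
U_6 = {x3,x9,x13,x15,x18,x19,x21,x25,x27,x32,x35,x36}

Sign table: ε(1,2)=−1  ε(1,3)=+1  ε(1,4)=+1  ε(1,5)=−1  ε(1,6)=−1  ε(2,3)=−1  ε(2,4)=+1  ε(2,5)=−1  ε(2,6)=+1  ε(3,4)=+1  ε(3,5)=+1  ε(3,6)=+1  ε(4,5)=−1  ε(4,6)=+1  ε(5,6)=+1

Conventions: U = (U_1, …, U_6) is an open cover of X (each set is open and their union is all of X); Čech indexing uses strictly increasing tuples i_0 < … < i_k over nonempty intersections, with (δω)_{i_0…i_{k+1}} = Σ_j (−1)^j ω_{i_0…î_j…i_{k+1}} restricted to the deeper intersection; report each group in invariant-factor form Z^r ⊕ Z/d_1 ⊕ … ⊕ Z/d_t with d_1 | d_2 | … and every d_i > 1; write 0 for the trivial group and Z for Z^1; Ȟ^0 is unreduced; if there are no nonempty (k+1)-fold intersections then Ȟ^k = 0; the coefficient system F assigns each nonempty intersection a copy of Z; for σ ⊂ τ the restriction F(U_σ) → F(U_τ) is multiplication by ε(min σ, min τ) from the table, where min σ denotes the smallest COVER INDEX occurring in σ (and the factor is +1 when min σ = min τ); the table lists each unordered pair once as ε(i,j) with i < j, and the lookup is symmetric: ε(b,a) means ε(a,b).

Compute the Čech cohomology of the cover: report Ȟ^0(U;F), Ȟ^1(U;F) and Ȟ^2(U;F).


nerve of the cover:
  U12={x17,x22,x25} U13={x4,x5,x17} U14={x4,x7,x23} U15={x12,x23,x27} U16={x25,x27,x32} U23={x10,x16,x17,x29} U24={x11,x21,x33} U25={x8,x10,x33} U26={x21,x25,x35} U34={x4,x6,x19} U35={x3,x10,x31} U36={x3,x19,x36} U45={x14,x23,x33} U46={x18,x19,x21} U56={x3,x9,x27}
  U123={x17} U126={x25} U134={x4} U145={x23} U156={x27} U235={x10} U245={x33} U246={x21} U346={x19} U356={x3}
C dims 6,15,10; δ0: rk 6, SNF 1^5·2; δ1: rk 9, SNF 1^9
Ȟ^0 = (6 − 6) − 0 = 0, so Ȟ^0 ≅ 0
Ȟ^1 = (15 − 9) − 6 = 0 plus torsion [2], so Ȟ^1 ≅ Z/2
Ȟ^2 = (10 − 0) − 9 = 1, so Ȟ^2 ≅ Z

Ȟ^0 ≅ 0, Ȟ^1 ≅ Z/2 and Ȟ^2 ≅ Z


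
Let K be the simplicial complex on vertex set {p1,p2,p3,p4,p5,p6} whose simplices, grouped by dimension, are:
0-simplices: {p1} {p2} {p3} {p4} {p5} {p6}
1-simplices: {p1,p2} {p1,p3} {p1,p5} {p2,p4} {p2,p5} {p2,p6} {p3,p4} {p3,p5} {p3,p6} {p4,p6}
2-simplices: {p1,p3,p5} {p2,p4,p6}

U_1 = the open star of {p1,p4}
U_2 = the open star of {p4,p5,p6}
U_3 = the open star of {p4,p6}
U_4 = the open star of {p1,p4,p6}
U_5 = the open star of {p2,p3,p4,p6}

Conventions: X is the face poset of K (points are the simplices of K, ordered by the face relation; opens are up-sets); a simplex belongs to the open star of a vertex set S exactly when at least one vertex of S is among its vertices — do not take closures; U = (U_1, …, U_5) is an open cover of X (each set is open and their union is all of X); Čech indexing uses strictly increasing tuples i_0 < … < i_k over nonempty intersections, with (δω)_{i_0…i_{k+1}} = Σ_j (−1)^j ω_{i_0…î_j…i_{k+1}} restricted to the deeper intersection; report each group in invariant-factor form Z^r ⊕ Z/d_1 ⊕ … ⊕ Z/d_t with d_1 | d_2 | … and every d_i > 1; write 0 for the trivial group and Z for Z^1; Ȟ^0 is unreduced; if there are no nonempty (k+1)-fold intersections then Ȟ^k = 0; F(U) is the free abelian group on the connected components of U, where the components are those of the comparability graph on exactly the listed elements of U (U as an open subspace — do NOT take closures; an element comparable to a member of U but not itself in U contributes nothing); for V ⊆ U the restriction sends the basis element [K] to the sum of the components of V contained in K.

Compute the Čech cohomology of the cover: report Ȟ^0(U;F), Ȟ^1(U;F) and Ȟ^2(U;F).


cover nerve:
  U1={{p1},{p4},{p1,p2},{p1,p3},{p1,p5},{p2,p4},{p3,p4},{p4,p6},{p1,p3,p5},{p2,p4,p6}} U2={{p4},{p5},{p6},{p1,p5},{p2,p4},{p2,p5},{p2,p6},{p3,p4},{p3,p5},{p3,p6},{p4,p6},{p1,p3,p5},{p2,p4,p6}} U3={{p4},{p6},{p2,p4},{p2,p6},{p3,p4},{p3,p6},{p4,p6},{p2,p4,p6}} U4={{p1},{p4},{p6},{p1,p2},{p1,p3},{p1,p5},{p2,p4},{p2,p6},{p3,p4},{p3,p6},{p4,p6},{p1,p3,p5},{p2,p4,p6}} U5={{p2},{p3},{p4},{p6},{p1,p2},{p1,p3},{p2,p4},{p2,p5},{p2,p6},{p3,p4},{p3,p5},{p3,p6},{p4,p6},{p1,p3,p5},{p2,p4,p6}}
  U12={{p4},{p1,p5},{p2,p4},{p3,p4},{p4,p6},{p1,p3,p5},{p2,p4,p6}} U13={{p4},{p2,p4},{p3,p4},{p4,p6},{p2,p4,p6}} U14={{p1},{p4},{p1,p2},{p1,p3},{p1,p5},{p2,p4},{p3,p4},{p4,p6},{p1,p3,p5},{p2,p4,p6}} U15={{p4},{p1,p2},{p1,p3},{p2,p4},{p3,p4},{p4,p6},{p1,p3,p5},{p2,p4,p6}} U23={{p4},{p6},{p2,p4},{p2,p6},{p3,p4},{p3,p6},{p4,p6},{p2,p4,p6}} U24={{p4},{p6},{p1,p5},{p2,p4},{p2,p6},{p3,p4},{p3,p6},{p4,p6},{p1,p3,p5},{p2,p4,p6}} U25={{p4},{p6},{p2,p4},{p2,p5},{p2,p6},{p3,p4},{p3,p5},{p3,p6},{p4,p6},{p1,p3,p5},{p2,p4,p6}} U34={{p4},{p6},{p2,p4},{p2,p6},{p3,p4},{p3,p6},{p4,p6},{p2,p4,p6}} U35={{p4},{p6},{p2,p4},{p2,p6},{p3,p4},{p3,p6},{p4,p6},{p2,p4,p6}} U45={{p4},{p6},{p1,p2},{p1,p3},{p2,p4},{p2,p6},{p3,p4},{p3,p6},{p4,p6},{p1,p3,p5},{p2,p4,p6}}
  U123={{p4},{p2,p4},{p3,p4},{p4,p6},{p2,p4,p6}} U124={{p4},{p1,p5},{p2,p4},{p3,p4},{p4,p6},{p1,p3,p5},{p2,p4,p6}} U125={{p4},{p2,p4},{p3,p4},{p4,p6},{p1,p3,p5},{p2,p4,p6}} U134={{p4},{p2,p4},{p3,p4},{p4,p6},{p2,p4,p6}} U135={{p4},{p2,p4},{p3,p4},{p4,p6},{p2,p4,p6}} U145={{p4},{p1,p2},{p1,p3},{p2,p4},{p3,p4},{p4,p6},{p1,p3,p5},{p2,p4,p6}} U234={{p4},{p6},{p2,p4},{p2,p6},{p3,p4},{p3,p6},{p4,p6},{p2,p4,p6}} U235={{p4},{p6},{p2,p4},{p2,p6},{p3,p4},{p3,p6},{p4,p6},{p2,p4,p6}} U245={{p4},{p6},{p2,p4},{p2,p6},{p3,p4},{p3,p6},{p4,p6},{p1,p3,p5},{p2,p4,p6}} U345={{p4},{p6},{p2,p4},{p2,p6},{p3,p4},{p3,p6},{p4,p6},{p2,p4,p6}}
  U1234={{p4},{p2,p4},{p3,p4},{p4,p6},{p2,p4,p6}} U1235={{p4},{p2,p4},{p3,p4},{p4,p6},{p2,p4,p6}} U1245={{p4},{p2,p4},{p3,p4},{p4,p6},{p1,p3,p5},{p2,p4,p6}} U1345={{p4},{p2,p4},{p3,p4},{p4,p6},{p2,p4,p6}} U2345={{p4},{p6},{p2,p4},{p2,p6},{p3,p4},{p3,p6},{p4,p6},{p2,p4,p6}}
  U12345={{p4},{p2,p4},{p3,p4},{p4,p6},{p2,p4,p6}}
components per intersection:
  U1: {{p1},{p1,p2},{p1,p3},{p1,p5},{p1,p3,p5}} {{p4},{p2,p4},{p3,p4},{p4,p6},{p2,p4,p6}}
  U2: {{p4},{p6},{p2,p4},{p2,p6},{p3,p4},{p3,p6},{p4,p6},{p2,p4,p6}} {{p5},{p1,p5},{p2,p5},{p3,p5},{p1,p3,p5}}
  U3: {{p4},{p6},{p2,p4},{p2,p6},{p3,p4},{p3,p6},{p4,p6},{p2,p4,p6}}
  U4: {{p1},{p1,p2},{p1,p3},{p1,p5},{p1,p3,p5}} {{p4},{p6},{p2,p4},{p2,p6},{p3,p4},{p3,p6},{p4,p6},{p2,p4,p6}}
  U5: {{p2},{p3},{p4},{p6},{p1,p2},{p1,p3},{p2,p4},{p2,p5},{p2,p6},{p3,p4},{p3,p5},{p3,p6},{p4,p6},{p1,p3,p5},{p2,p4,p6}}
  U12: {{p4},{p2,p4},{p3,p4},{p4,p6},{p2,p4,p6}} {{p1,p5},{p1,p3,p5}}
  U13: {{p4},{p2,p4},{p3,p4},{p4,p6},{p2,p4,p6}}
  U14: {{p1},{p1,p2},{p1,p3},{p1,p5},{p1,p3,p5}} {{p4},{p2,p4},{p3,p4},{p4,p6},{p2,p4,p6}}
  U15: {{p4},{p2,p4},{p3,p4},{p4,p6},{p2,p4,p6}} {{p1,p2}} {{p1,p3},{p1,p3,p5}}
  U23: {{p4},{p6},{p2,p4},{p2,p6},{p3,p4},{p3,p6},{p4,p6},{p2,p4,p6}}
  U24: {{p4},{p6},{p2,p4},{p2,p6},{p3,p4},{p3,p6},{p4,p6},{p2,p4,p6}} {{p1,p5},{p1,p3,p5}}
  U25: {{p4},{p6},{p2,p4},{p2,p6},{p3,p4},{p3,p6},{p4,p6},{p2,p4,p6}} {{p2,p5}} {{p3,p5},{p1,p3,p5}}
  U34: {{p4},{p6},{p2,p4},{p2,p6},{p3,p4},{p3,p6},{p4,p6},{p2,p4,p6}}
  U35: {{p4},{p6},{p2,p4},{p2,p6},{p3,p4},{p3,p6},{p4,p6},{p2,p4,p6}}
  U45: {{p4},{p6},{p2,p4},{p2,p6},{p3,p4},{p3,p6},{p4,p6},{p2,p4,p6}} {{p1,p2}} {{p1,p3},{p1,p3,p5}}
  U123: {{p4},{p2,p4},{p3,p4},{p4,p6},{p2,p4,p6}}
  U124: {{p4},{p2,p4},{p3,p4},{p4,p6},{p2,p4,p6}} {{p1,p5},{p1,p3,p5}}
  U125: {{p4},{p2,p4},{p3,p4},{p4,p6},{p2,p4,p6}} {{p1,p3,p5}}
  U134: {{p4},{p2,p4},{p3,p4},{p4,p6},{p2,p4,p6}}
  U135: {{p4},{p2,p4},{p3,p4},{p4,p6},{p2,p4,p6}}
  U145: {{p4},{p2,p4},{p3,p4},{p4,p6},{p2,p4,p6}} {{p1,p2}} {{p1,p3},{p1,p3,p5}}
  U234: {{p4},{p6},{p2,p4},{p2,p6},{p3,p4},{p3,p6},{p4,p6},{p2,p4,p6}}
  U235: {{p4},{p6},{p2,p4},{p2,p6},{p3,p4},{p3,p6},{p4,p6},{p2,p4,p6}}
  U245: {{p4},{p6},{p2,p4},{p2,p6},{p3,p4},{p3,p6},{p4,p6},{p2,p4,p6}} {{p1,p3,p5}}
  U345: {{p4},{p6},{p2,p4},{p2,p6},{p3,p4},{p3,p6},{p4,p6},{p2,p4,p6}}
  U1234: {{p4},{p2,p4},{p3,p4},{p4,p6},{p2,p4,p6}}
  U1235: {{p4},{p2,p4},{p3,p4},{p4,p6},{p2,p4,p6}}
  U1245: {{p4},{p2,p4},{p3,p4},{p4,p6},{p2,p4,p6}} {{p1,p3,p5}}
  U1345: {{p4},{p2,p4},{p3,p4},{p4,p6},{p2,p4,p6}}
  U2345: {{p4},{p6},{p2,p4},{p2,p6},{p3,p4},{p3,p6},{p4,p6},{p2,p4,p6}}
  U12345: {{p4},{p2,p4},{p3,p4},{p4,p6},{p2,p4,p6}}
C dims 8,19,15,6; δ0: rk 7, SNF 1^7; δ1: rk 10, SNF 1^10; δ2: rk 5, SNF 1^5
Ȟ^0: (8−7)−0=1 ⇒ Z
Ȟ^1: (19−10)−7=2 ⇒ Z^2
Ȟ^2: (15−5)−10=0 ⇒ 0

Ȟ^0(U;F) ≅ Z,  Ȟ^1(U;F) ≅ Z^2,  Ȟ^2(U;F) ≅ 0


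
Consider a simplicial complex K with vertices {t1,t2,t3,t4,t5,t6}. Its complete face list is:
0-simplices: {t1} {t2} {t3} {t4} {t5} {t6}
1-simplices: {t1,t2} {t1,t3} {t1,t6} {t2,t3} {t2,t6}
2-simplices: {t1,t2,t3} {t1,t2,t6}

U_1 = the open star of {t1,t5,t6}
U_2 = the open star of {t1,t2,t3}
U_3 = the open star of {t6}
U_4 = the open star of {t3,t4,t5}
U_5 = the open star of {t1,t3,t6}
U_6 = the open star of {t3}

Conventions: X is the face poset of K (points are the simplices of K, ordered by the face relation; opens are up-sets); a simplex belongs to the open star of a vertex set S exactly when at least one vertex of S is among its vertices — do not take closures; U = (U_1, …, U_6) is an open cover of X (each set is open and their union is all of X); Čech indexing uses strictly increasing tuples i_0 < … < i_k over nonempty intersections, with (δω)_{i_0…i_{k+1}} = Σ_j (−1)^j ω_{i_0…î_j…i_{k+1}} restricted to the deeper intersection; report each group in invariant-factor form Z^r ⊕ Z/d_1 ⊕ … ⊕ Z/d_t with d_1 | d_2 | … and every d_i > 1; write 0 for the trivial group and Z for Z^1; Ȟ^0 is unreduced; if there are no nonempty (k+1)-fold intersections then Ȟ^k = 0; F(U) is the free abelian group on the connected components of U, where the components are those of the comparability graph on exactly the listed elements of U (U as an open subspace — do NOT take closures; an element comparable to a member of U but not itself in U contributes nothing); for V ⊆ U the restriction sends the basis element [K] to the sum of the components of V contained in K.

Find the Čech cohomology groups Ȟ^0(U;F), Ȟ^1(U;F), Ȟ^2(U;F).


nonempty intersections:
  U1={{t1},{t5},{t6},{t1,t2},{t1,t3},{t1,t6},{t2,t6},{t1,t2,t3},{t1,t2,t6}} U2={{t1},{t2},{t3},{t1,t2},{t1,t3},{t1,t6},{t2,t3},{t2,t6},{t1,t2,t3},{t1,t2,t6}} U3={{t6},{t1,t6},{t2,t6},{t1,t2,t6}} U4={{t3},{t4},{t5},{t1,t3},{t2,t3},{t1,t2,t3}} U5={{t1},{t3},{t6},{t1,t2},{t1,t3},{t1,t6},{t2,t3},{t2,t6},{t1,t2,t3},{t1,t2,t6}} U6={{t3},{t1,t3},{t2,t3},{t1,t2,t3}}
  U12={{t1},{t1,t2},{t1,t3},{t1,t6},{t2,t6},{t1,t2,t3},{t1,t2,t6}} U13={{t6},{t1,t6},{t2,t6},{t1,t2,t6}} U14={{t5},{t1,t3},{t1,t2,t3}} U15={{t1},{t6},{t1,t2},{t1,t3},{t1,t6},{t2,t6},{t1,t2,t3},{t1,t2,t6}} U16={{t1,t3},{t1,t2,t3}} U23={{t1,t6},{t2,t6},{t1,t2,t6}} U24={{t3},{t1,t3},{t2,t3},{t1,t2,t3}} U25={{t1},{t3},{t1,t2},{t1,t3},{t1,t6},{t2,t3},{t2,t6},{t1,t2,t3},{t1,t2,t6}} U26={{t3},{t1,t3},{t2,t3},{t1,t2,t3}} U35={{t6},{t1,t6},{t2,t6},{t1,t2,t6}} U45={{t3},{t1,t3},{t2,t3},{t1,t2,t3}} U46={{t3},{t1,t3},{t2,t3},{t1,t2,t3}} U56={{t3},{t1,t3},{t2,t3},{t1,t2,t3}}
  U123={{t1,t6},{t2,t6},{t1,t2,t6}} U124={{t1,t3},{t1,t2,t3}} U125={{t1},{t1,t2},{t1,t3},{t1,t6},{t2,t6},{t1,t2,t3},{t1,t2,t6}} U126={{t1,t3},{t1,t2,t3}} U135={{t6},{t1,t6},{t2,t6},{t1,t2,t6}} U145={{t1,t3},{t1,t2,t3}} U146={{t1,t3},{t1,t2,t3}} U156={{t1,t3},{t1,t2,t3}} U235={{t1,t6},{t2,t6},{t1,t2,t6}} U245={{t3},{t1,t3},{t2,t3},{t1,t2,t3}} U246={{t3},{t1,t3},{t2,t3},{t1,t2,t3}} U256={{t3},{t1,t3},{t2,t3},{t1,t2,t3}} U456={{t3},{t1,t3},{t2,t3},{t1,t2,t3}}
  U1235={{t1,t6},{t2,t6},{t1,t2,t6}} U1245={{t1,t3},{t1,t2,t3}} U1246={{t1,t3},{t1,t2,t3}} U1256={{t1,t3},{t1,t2,t3}} U1456={{t1,t3},{t1,t2,t3}} U2456={{t3},{t1,t3},{t2,t3},{t1,t2,t3}}
  U12456={{t1,t3},{t1,t2,t3}}
components per intersection:
  U1: {{t1},{t6},{t1,t2},{t1,t3},{t1,t6},{t2,t6},{t1,t2,t3},{t1,t2,t6}} {{t5}}
  U2: {{t1},{t2},{t3},{t1,t2},{t1,t3},{t1,t6},{t2,t3},{t2,t6},{t1,t2,t3},{t1,t2,t6}}
  U3: {{t6},{t1,t6},{t2,t6},{t1,t2,t6}}
  U4: {{t3},{t1,t3},{t2,t3},{t1,t2,t3}} {{t4}} {{t5}}
  U5: {{t1},{t3},{t6},{t1,t2},{t1,t3},{t1,t6},{t2,t3},{t2,t6},{t1,t2,t3},{t1,t2,t6}}
  U6: {{t3},{t1,t3},{t2,t3},{t1,t2,t3}}
  U12: {{t1},{t1,t2},{t1,t3},{t1,t6},{t2,t6},{t1,t2,t3},{t1,t2,t6}}
  U13: {{t6},{t1,t6},{t2,t6},{t1,t2,t6}}
  U14: {{t5}} {{t1,t3},{t1,t2,t3}}
  U15: {{t1},{t6},{t1,t2},{t1,t3},{t1,t6},{t2,t6},{t1,t2,t3},{t1,t2,t6}}
  U16: {{t1,t3},{t1,t2,t3}}
  U23: {{t1,t6},{t2,t6},{t1,t2,t6}}
  U24: {{t3},{t1,t3},{t2,t3},{t1,t2,t3}}
  U25: {{t1},{t3},{t1,t2},{t1,t3},{t1,t6},{t2,t3},{t2,t6},{t1,t2,t3},{t1,t2,t6}}
  U26: {{t3},{t1,t3},{t2,t3},{t1,t2,t3}}
  U35: {{t6},{t1,t6},{t2,t6},{t1,t2,t6}}
  U45: {{t3},{t1,t3},{t2,t3},{t1,t2,t3}}
  U46: {{t3},{t1,t3},{t2,t3},{t1,t2,t3}}
  U56: {{t3},{t1,t3},{t2,t3},{t1,t2,t3}}
  U123: {{t1,t6},{t2,t6},{t1,t2,t6}}
  U124: {{t1,t3},{t1,t2,t3}}
  U125: {{t1},{t1,t2},{t1,t3},{t1,t6},{t2,t6},{t1,t2,t3},{t1,t2,t6}}
  U126: {{t1,t3},{t1,t2,t3}}
  U135: {{t6},{t1,t6},{t2,t6},{t1,t2,t6}}
  U145: {{t1,t3},{t1,t2,t3}}
  U146: {{t1,t3},{t1,t2,t3}}
  U156: {{t1,t3},{t1,t2,t3}}
  U235: {{t1,t6},{t2,t6},{t1,t2,t6}}
  U245: {{t3},{t1,t3},{t2,t3},{t1,t2,t3}}
  U246: {{t3},{t1,t3},{t2,t3},{t1,t2,t3}}
  U256: {{t3},{t1,t3},{t2,t3},{t1,t2,t3}}
  U456: {{t3},{t1,t3},{t2,t3},{t1,t2,t3}}
  U1235: {{t1,t6},{t2,t6},{t1,t2,t6}}
  U1245: {{t1,t3},{t1,t2,t3}}
  U1246: {{t1,t3},{t1,t2,t3}}
  U1256: {{t1,t3},{t1,t2,t3}}
  U1456: {{t1,t3},{t1,t2,t3}}
  U2456: {{t3},{t1,t3},{t2,t3},{t1,t2,t3}}
  U12456: {{t1,t3},{t1,t2,t3}}
C dims 9,14,13,6; δ0: rk 6, SNF 1^6; δ1: rk 8, SNF 1^8; δ2: rk 5, SNF 1^5
Ȟ^0: (9−6)−0=3 ⇒ Z^3
Ȟ^1: (14−8)−6=0 ⇒ 0
Ȟ^2: (13−5)−8=0 ⇒ 0

Ȟ^0(U;F) ≅ Z^3, Ȟ^1(U;F) ≅ 0, Ȟ^2(U;F) ≅ 0


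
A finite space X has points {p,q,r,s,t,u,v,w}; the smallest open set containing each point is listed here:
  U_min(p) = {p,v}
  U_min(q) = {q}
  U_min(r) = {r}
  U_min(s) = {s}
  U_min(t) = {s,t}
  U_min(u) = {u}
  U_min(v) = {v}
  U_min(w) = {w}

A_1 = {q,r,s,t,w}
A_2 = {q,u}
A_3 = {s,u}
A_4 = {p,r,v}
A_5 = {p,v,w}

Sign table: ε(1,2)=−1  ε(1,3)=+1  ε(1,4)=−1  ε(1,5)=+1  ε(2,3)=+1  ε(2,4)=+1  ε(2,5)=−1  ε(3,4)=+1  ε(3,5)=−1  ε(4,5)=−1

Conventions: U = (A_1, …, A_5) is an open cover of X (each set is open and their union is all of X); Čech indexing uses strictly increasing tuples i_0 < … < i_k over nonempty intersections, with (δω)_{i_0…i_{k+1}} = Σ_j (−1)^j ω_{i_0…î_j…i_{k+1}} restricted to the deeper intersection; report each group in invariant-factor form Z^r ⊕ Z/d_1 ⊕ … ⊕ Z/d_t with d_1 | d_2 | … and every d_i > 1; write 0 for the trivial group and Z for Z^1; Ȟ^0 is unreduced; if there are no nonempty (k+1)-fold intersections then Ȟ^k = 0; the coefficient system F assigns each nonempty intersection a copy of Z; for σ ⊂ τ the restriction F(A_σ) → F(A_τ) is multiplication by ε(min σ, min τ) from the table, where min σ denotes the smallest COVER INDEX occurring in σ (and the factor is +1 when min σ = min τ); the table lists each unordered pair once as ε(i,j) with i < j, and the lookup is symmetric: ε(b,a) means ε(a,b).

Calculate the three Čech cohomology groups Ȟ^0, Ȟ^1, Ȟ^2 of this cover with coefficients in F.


Ȟ^0 ≅ 0, Ȟ^1 ≅ Z ⊕ Z/2 and Ȟ^2 ≅ 0

nerve simplices:
  A12={q} A13={s} A14={r} A15={w} A23={u} A45={p,v}
C dims 5,6; δ0: rk 5, SNF 1^4·2
degree 0: 5−5−0 = 0 → Ȟ^0 ≅ 0
degree 1: 6−0−5 = 1 plus torsion [2] → Ȟ^1 ≅ Z ⊕ Z/2
degree 2: 0−0−0 = 0 → Ȟ^2 ≅ 0


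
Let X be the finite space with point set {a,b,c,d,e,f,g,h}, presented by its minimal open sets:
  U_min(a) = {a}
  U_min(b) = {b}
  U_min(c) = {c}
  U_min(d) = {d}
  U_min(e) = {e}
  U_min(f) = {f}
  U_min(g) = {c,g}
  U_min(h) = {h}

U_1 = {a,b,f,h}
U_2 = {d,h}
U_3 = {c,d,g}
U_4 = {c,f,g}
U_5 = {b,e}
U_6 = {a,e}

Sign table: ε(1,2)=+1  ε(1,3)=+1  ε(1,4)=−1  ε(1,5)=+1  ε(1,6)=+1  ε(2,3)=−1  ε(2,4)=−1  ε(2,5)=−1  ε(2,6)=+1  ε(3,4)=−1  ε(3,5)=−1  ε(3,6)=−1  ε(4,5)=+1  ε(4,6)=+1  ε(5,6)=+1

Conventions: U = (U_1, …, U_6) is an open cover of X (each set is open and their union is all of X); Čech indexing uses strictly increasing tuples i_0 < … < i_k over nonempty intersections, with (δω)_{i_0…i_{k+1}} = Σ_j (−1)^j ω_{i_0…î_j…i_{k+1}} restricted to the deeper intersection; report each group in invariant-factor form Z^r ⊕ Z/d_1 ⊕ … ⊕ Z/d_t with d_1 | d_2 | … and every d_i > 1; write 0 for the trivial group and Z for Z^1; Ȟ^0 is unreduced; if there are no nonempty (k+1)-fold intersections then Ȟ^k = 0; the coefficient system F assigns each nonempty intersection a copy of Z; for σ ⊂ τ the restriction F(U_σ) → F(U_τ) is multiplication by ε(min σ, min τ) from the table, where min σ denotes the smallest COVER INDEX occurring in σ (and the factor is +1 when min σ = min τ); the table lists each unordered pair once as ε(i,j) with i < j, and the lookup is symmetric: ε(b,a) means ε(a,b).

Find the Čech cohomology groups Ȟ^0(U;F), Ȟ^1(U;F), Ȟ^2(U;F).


cover nerve:
  U12={h} U14={f} U15={b} U16={a} U23={d} U34={c,g} U56={e}
C dims 6,7; δ0: rk 6, SNF 1^5·2
Ȟ^0: (6−6)−0=0 ⇒ 0
Ȟ^1: (7−0)−6=1 plus torsion [2] ⇒ Z ⊕ Z/2
Ȟ^2: (0−0)−0=0 ⇒ 0

Ȟ^0 = 0; Ȟ^1 = Z ⊕ Z/2; Ȟ^2 = 0


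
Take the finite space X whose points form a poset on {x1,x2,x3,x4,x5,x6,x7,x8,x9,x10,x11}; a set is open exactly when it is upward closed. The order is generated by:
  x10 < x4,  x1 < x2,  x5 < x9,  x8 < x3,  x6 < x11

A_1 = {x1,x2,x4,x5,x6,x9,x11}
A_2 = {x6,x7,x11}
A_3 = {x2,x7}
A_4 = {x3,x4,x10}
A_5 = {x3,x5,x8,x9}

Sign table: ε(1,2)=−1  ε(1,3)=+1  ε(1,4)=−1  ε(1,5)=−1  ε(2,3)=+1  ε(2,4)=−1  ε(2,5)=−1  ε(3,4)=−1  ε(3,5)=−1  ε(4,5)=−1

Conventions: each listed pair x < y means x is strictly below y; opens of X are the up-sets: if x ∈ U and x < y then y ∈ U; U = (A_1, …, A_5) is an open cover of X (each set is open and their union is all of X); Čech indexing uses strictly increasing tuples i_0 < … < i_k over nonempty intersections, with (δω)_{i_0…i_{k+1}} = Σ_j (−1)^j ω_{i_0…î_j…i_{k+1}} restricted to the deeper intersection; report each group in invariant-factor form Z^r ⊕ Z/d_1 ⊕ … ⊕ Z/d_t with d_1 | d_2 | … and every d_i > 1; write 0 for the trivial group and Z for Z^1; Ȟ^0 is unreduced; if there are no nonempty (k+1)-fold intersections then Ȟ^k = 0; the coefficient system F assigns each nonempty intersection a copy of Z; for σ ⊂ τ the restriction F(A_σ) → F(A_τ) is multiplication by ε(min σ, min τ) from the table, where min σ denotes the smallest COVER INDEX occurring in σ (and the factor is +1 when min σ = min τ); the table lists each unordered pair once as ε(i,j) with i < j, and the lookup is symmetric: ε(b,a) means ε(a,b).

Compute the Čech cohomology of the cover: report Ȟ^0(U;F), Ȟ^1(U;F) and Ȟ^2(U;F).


intersection data:
  A12={x6,x11} A13={x2} A14={x4} A15={x5,x9} A23={x7} A45={x3}
C dims 5,6; δ0: rk 5, SNF 1^4·2
Ȟ^0 = (5 − 5) − 0 = 0, so Ȟ^0 ≅ 0
Ȟ^1 = (6 − 0) − 5 = 1 plus torsion [2], so Ȟ^1 ≅ Z ⊕ Z/2
Ȟ^2 = (0 − 0) − 0 = 0, so Ȟ^2 ≅ 0

Ȟ^0(U;F) ≅ 0,  Ȟ^1(U;F) ≅ Z ⊕ Z/2,  Ȟ^2(U;F) ≅ 0


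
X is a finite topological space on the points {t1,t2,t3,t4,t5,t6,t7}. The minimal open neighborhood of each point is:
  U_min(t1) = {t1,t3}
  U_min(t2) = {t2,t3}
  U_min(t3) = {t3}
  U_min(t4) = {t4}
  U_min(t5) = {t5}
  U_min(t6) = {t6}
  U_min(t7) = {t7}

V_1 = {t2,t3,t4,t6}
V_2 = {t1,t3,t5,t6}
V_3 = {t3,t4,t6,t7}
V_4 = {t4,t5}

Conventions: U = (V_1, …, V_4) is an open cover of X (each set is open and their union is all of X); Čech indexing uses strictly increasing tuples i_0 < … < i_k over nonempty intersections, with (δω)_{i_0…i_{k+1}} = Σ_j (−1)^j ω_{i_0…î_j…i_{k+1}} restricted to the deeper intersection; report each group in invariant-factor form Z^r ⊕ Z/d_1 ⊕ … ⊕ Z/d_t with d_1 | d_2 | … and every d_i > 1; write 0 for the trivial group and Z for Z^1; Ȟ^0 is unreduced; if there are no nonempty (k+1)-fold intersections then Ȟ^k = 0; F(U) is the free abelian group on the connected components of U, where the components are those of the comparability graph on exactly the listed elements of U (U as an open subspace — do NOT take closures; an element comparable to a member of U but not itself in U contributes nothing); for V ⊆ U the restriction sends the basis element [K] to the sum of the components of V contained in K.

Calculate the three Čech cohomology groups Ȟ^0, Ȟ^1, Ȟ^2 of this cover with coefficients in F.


nonempty overlaps:
  V12={t3,t6} V13={t3,t4,t6} V14={t4} V23={t3,t6} V24={t5} V34={t4}
  V123={t3,t6} V134={t4}
components per intersection:
  V1: {t2,t3} {t4} {t6}
  V2: {t1,t3} {t5} {t6}
  V3: {t3} {t4} {t6} {t7}
  V4: {t4} {t5}
  V12: {t3} {t6}
  V13: {t3} {t4} {t6}
  V14: {t4}
  V23: {t3} {t6}
  V24: {t5}
  V34: {t4}
  V123: {t3} {t6}
  V134: {t4}
C dims 12,10,3; δ0: rk 7, SNF 1^7; δ1: rk 3, SNF 1^3
degree 0: 12−7−0 = 5 → Ȟ^0 ≅ Z^5
degree 1: 10−3−7 = 0 → Ȟ^1 ≅ 0
degree 2: 3−0−3 = 0 → Ȟ^2 ≅ 0

Ȟ^0 = Z^5, Ȟ^1 = 0 and Ȟ^2 = 0


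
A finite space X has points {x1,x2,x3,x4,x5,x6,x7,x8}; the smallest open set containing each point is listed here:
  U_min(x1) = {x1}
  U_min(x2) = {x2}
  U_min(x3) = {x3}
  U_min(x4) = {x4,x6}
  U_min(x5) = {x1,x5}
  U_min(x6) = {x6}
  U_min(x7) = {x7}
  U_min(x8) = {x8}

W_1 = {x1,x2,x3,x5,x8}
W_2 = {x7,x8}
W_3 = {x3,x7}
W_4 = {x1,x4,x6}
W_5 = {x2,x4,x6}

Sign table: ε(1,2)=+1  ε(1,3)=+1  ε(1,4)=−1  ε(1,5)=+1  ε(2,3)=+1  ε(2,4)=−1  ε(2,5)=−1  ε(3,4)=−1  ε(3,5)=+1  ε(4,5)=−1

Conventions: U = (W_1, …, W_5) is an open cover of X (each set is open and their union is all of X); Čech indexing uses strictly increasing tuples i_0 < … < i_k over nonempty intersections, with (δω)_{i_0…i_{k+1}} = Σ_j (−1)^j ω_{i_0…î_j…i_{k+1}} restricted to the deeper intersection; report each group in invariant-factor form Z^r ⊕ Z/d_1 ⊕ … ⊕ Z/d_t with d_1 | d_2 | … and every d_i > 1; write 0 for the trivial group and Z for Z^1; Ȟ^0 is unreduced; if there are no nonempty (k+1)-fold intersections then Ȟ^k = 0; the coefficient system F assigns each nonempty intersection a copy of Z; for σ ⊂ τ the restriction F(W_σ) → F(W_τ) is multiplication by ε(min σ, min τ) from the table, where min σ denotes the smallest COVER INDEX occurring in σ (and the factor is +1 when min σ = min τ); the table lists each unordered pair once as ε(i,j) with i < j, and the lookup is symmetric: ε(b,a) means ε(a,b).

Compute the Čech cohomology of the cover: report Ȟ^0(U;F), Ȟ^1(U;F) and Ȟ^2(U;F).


Ȟ^0 ≅ Z, Ȟ^1 ≅ Z^2 and Ȟ^2 ≅ 0

nonempty overlaps:
  W12={x8} W13={x3} W14={x1} W15={x2} W23={x7} W45={x4,x6}
C dims 5,6; δ0: rk 4, SNF 1^4
degree 0: 5−4−0 = 1 → Ȟ^0 ≅ Z
degree 1: 6−0−4 = 2 → Ȟ^1 ≅ Z^2
degree 2: 0−0−0 = 0 → Ȟ^2 ≅ 0


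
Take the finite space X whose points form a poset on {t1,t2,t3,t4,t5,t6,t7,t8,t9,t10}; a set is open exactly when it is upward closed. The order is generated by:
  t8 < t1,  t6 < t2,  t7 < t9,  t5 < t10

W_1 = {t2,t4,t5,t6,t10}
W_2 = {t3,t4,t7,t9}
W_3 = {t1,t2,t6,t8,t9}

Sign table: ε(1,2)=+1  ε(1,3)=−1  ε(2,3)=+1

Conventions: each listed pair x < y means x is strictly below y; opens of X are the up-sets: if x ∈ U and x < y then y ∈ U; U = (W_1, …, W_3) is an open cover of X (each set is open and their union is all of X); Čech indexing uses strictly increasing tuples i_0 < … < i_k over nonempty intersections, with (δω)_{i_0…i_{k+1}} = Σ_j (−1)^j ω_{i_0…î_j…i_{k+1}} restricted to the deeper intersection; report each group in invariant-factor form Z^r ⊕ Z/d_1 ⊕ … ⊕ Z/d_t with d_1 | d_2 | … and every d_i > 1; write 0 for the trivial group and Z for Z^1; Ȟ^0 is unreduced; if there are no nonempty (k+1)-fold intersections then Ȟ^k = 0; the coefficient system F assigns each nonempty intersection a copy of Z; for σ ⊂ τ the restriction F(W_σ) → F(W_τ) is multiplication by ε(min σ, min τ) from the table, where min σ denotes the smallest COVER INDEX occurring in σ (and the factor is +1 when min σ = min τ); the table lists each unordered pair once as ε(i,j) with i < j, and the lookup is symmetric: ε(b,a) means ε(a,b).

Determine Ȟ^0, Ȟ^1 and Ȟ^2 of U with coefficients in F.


intersection data:
  W12={t4} W13={t2,t6} W23={t9}
C dims 3,3; δ0: rk 3, SNF 1^2·2
Ȟ^0 = (3 − 3) − 0 = 0, so Ȟ^0 ≅ 0
Ȟ^1 = (3 − 0) − 3 = 0 plus torsion [2], so Ȟ^1 ≅ Z/2
Ȟ^2 = (0 − 0) − 0 = 0, so Ȟ^2 ≅ 0

Ȟ^0 ≅ 0,  Ȟ^1 ≅ Z/2,  Ȟ^2 ≅ 0


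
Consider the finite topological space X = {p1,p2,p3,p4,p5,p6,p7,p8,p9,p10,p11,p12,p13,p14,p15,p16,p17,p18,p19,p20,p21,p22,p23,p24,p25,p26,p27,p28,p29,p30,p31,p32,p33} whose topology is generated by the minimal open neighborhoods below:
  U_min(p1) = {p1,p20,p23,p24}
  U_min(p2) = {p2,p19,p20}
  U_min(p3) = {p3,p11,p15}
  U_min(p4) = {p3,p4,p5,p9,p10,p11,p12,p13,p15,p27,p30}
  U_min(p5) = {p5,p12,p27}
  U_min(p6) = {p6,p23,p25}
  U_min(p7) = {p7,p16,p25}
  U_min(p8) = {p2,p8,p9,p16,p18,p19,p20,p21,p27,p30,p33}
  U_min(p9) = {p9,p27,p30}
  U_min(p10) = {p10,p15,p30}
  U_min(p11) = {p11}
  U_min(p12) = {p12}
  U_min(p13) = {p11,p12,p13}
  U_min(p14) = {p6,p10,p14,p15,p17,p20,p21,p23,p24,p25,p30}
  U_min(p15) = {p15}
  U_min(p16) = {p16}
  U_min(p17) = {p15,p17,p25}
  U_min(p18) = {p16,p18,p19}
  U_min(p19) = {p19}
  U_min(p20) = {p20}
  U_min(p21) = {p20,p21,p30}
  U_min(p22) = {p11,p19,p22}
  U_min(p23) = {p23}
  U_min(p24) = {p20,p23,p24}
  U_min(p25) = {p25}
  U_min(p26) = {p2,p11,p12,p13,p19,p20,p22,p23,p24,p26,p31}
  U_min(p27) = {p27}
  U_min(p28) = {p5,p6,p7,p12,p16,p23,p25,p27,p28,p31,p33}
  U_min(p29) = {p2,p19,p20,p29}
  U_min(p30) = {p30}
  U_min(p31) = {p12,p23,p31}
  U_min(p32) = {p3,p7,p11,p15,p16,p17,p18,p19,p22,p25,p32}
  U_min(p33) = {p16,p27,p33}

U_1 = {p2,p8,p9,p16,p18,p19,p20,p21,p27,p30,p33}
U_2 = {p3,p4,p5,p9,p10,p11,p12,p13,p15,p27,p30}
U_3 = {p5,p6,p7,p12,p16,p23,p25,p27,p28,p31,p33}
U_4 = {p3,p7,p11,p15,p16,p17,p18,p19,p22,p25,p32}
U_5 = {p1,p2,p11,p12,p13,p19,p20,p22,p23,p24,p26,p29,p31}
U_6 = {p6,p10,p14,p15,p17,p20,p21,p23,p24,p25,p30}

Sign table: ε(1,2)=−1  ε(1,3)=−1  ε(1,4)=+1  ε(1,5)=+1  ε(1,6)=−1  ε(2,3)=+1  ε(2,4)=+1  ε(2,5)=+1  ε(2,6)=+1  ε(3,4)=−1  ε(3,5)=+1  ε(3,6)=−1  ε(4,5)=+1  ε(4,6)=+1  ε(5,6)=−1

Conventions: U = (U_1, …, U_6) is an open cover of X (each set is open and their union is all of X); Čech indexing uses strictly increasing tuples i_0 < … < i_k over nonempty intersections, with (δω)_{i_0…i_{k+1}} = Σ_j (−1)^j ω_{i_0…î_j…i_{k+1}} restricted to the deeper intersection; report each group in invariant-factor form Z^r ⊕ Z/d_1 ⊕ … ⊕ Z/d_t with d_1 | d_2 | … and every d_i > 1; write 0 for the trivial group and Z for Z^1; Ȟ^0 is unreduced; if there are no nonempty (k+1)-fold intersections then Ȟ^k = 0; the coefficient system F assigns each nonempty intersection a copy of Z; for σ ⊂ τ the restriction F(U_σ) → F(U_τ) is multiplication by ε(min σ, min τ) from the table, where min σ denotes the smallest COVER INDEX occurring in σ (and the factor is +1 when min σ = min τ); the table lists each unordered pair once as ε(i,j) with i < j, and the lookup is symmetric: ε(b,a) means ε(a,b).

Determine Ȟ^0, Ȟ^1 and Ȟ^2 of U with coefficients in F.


cover nerve:
  U12={p9,p27,p30} U13={p16,p27,p33} U14={p16,p18,p19} U15={p2,p19,p20} U16={p20,p21,p30} U23={p5,p12,p27} U24={p3,p11,p15} U25={p11,p12,p13} U26={p10,p15,p30} U34={p7,p16,p25} U35={p12,p23,p31} U36={p6,p23,p25} U45={p11,p19,p22} U46={p15,p17,p25} U56={p20,p23,p24}
  U123={p27} U126={p30} U134={p16} U145={p19} U156={p20} U235={p12} U245={p11} U246={p15} U346={p25} U356={p23}
C dims 6,15,10; δ0: rk 6, SNF 1^5·2; δ1: rk 9, SNF 1^9
Ȟ^0: (6−6)−0=0 ⇒ 0
Ȟ^1: (15−9)−6=0 plus torsion [2] ⇒ Z/2
Ȟ^2: (10−0)−9=1 ⇒ Z

Ȟ^0 = 0; Ȟ^1 = Z/2; Ȟ^2 = Z


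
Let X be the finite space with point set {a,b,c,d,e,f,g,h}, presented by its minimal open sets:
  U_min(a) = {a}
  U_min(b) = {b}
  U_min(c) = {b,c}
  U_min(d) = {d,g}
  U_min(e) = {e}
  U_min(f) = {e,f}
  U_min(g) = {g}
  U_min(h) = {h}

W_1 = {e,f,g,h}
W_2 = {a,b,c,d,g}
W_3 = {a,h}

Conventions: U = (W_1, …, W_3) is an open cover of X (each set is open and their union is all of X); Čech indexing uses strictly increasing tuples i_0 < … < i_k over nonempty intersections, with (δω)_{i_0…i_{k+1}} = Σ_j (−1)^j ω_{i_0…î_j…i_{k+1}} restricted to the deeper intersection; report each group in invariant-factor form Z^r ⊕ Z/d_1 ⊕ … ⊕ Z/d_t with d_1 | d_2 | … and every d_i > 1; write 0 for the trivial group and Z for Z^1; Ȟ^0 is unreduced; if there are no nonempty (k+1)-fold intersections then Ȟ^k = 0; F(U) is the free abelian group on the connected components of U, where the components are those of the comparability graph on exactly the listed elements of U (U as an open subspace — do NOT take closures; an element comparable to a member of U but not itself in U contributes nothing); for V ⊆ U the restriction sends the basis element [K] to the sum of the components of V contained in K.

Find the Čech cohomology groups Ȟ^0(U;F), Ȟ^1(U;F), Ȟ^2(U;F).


nerve simplices:
  W12={g} W13={h} W23={a}
components per intersection:
  W1: {e,f} {g} {h}
  W2: {a} {b,c} {d,g}
  W3: {a} {h}
  W12: {g}
  W13: {h}
  W23: {a}
C dims 8,3; δ0: rk 3, SNF 1^3
degree 0: 8−3−0 = 5 → Ȟ^0 ≅ Z^5
degree 1: 3−0−3 = 0 → Ȟ^1 ≅ 0
degree 2: 0−0−0 = 0 → Ȟ^2 ≅ 0

Ȟ^0 ≅ Z^5, Ȟ^1 ≅ 0, Ȟ^2 ≅ 0


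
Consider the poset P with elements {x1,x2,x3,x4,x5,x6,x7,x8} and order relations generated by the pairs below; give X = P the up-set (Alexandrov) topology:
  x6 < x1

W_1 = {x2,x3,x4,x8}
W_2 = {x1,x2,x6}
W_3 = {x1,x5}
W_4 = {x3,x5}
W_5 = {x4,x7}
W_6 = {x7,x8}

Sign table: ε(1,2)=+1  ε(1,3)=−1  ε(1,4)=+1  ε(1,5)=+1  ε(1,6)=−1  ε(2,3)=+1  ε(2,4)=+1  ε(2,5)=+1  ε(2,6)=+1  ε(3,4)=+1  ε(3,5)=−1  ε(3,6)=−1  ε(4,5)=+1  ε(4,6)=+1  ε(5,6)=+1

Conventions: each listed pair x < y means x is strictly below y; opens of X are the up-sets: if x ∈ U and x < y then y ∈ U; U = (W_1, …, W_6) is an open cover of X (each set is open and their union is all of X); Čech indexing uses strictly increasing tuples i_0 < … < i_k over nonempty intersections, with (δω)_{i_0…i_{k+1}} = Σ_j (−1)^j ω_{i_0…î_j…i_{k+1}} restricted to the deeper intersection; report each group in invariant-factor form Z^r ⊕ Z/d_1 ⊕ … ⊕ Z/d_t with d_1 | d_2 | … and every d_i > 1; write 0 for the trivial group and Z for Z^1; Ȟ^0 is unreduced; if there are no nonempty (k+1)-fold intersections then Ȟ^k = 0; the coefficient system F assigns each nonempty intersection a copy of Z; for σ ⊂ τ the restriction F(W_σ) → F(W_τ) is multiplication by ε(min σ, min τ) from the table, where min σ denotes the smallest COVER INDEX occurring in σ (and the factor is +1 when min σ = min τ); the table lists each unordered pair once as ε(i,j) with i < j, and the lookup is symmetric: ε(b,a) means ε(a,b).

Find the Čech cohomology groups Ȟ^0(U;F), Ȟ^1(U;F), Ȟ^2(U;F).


cover nerve:
  W12={x2} W14={x3} W15={x4} W16={x8} W23={x1} W34={x5} W56={x7}
C dims 6,7; δ0: rk 6, SNF 1^5·2
Ȟ^0: (6−6)−0=0 ⇒ 0
Ȟ^1: (7−0)−6=1 plus torsion [2] ⇒ Z ⊕ Z/2
Ȟ^2: (0−0)−0=0 ⇒ 0

Ȟ^0(U;F) ≅ 0, Ȟ^1(U;F) ≅ Z ⊕ Z/2, Ȟ^2(U;F) ≅ 0
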